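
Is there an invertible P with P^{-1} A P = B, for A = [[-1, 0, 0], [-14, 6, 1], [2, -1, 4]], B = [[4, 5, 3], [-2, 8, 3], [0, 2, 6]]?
No.

trace(A) = 9 but trace(B) = 18. The trace is a similarity invariant, so A and B are not similar.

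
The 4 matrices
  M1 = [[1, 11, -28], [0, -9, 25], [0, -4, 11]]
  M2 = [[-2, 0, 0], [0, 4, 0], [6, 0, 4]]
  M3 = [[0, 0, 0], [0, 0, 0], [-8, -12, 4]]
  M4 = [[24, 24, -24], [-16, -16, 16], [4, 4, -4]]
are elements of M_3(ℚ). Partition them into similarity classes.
Characteristic polynomials: χ_{M1} = (x - 1)^3, χ_{M2} = (x - 4)^2(x + 2), χ_{M3} = x^2(x - 4), χ_{M4} = x^2(x - 4).

{M1}: invariant factors (x - 1)^3.

{M2}: invariant factors x - 4, (x - 4)(x + 2).

{M3, M4}: invariant factors x, x(x - 4).

Matrices are similar if and only if their invariant-factor lists agree; the partition into similarity classes is {M1}, {M2}, {M3, M4}.

3 classes: {M1}, {M2}, {M3, M4}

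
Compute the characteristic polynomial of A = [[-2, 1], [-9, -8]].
χ_A(x) = (x + 5)^2

xI - A = [[x + 2, -1], [9, x + 8]].

Expanding det(xI - A) along the first row:
det(xI - A) = + (x + 2)·det([[x + 8]]) - (-1)·det([[9]]).

Evaluating gives χ_A(x) = x^2 + 10x + 25 = (x + 5)^2.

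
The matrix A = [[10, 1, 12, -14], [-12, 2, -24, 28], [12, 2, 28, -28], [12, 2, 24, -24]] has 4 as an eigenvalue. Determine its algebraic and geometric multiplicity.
algebraic multiplicity 4, geometric multiplicity 3

The characteristic polynomial is (x - 4)^4, so the factor x - 4 appears with exponent 4: the algebraic multiplicity is 4.

rank(A - 4I) = 1, so the eigenspace has dimension 4 - 1 = 3: the geometric multiplicity is 3.

Since 3 < 4, A is not diagonalizable.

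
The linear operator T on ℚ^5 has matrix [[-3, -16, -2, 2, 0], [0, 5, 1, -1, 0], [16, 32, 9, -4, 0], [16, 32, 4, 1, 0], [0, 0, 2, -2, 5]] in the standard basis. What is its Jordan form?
J = [[-3, 0, 0, 0, 0], [0, 5, 1, 0, 0], [0, 0, 5, 0, 0], [0, 0, 0, 5, 0], [0, 0, 0, 0, 5]]

The characteristic polynomial is det(xI - A) = (x - 5)^4(x + 3), so the eigenvalues are -3 (algebraic multiplicity 1), 5 (algebraic multiplicity 4).

For λ = -3: algebraic multiplicity 1 gives one 1×1 block.

For λ = 5: rank(A - 5I) = 2, rank((A - 5I)^2) = 1. The eigenspace has dimension 5 - 2 = 3, so there are 3 Jordan blocks; the rank sequence gives block sizes [2, 1, 1].

Assembling the blocks gives the Jordan form J above.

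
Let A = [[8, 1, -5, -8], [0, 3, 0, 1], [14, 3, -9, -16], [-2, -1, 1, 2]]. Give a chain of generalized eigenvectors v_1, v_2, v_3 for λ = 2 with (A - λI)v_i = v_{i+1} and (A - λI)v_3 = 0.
v_1 = [[-2, 0, -4, 1]]^T, v_2 = [[0, 1, 0, 0]]^T, v_3 = [[1, 1, 3, -1]]^T

We seek v_1 ∈ ker((A - 2I)^3) \ ker((A - 2I)^2), then set v_{i+1} = (A - 2I) v_i.

One such chain is v_1 = [[-2, 0, -4, 1]]^T, v_2 = [[0, 1, 0, 0]]^T, v_3 = [[1, 1, 3, -1]]^T. Check: (A - 2I) v_3 = [[0, 0, 0, 0]]^T = 0.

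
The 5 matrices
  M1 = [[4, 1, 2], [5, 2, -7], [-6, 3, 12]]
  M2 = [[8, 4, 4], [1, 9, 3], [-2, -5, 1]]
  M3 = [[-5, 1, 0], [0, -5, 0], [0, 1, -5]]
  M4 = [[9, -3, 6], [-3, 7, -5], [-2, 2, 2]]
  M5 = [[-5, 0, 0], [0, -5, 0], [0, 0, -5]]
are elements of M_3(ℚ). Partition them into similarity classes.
3 classes: {M1, M2, M4}, {M3}, {M5}

Characteristic polynomials: χ_{M1} = (x - 6)^3, χ_{M2} = (x - 6)^3, χ_{M3} = (x + 5)^3, χ_{M4} = (x - 6)^3, χ_{M5} = (x + 5)^3.

{M1, M2, M4}: invariant factors (x - 6)^3.

{M3}: invariant factors x + 5, (x + 5)^2.

{M5}: invariant factors x + 5, x + 5, x + 5.

Matrices are similar if and only if their invariant-factor lists agree; the partition into similarity classes is {M1, M2, M4}, {M3}, {M5}.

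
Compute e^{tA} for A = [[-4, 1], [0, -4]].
A has Jordan form J = [[-4, 1], [0, -4]] with A = PJP^{-1}, so e^{tA} = P e^{tJ} P^{-1}.

For a Jordan block J_k(λ), e^{tJ_k(λ)} = e^{λt} · (I + tN + t^2 N^2/2! + ... + t^{k-1} N^{k-1}/(k-1)!) where N is the nilpotent superdiagonal part.

Assembling the blocks and conjugating back gives the entries of e^{tA} as shown above.

e^{tA} = [[e^{-4*t}, t*e^{-4*t}], [0, e^{-4*t}]]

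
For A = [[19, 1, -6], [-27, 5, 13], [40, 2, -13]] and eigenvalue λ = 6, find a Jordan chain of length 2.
We seek v_1 ∈ ker((A - 6I)^2) \ ker(A - 6I), then set v_{i+1} = (A - 6I) v_i.

One such chain is v_1 = [[-1, 0, -2]]^T, v_2 = [[-1, 1, -2]]^T. Check: (A - 6I) v_2 = [[0, 0, 0]]^T = 0.

v_1 = [[-1, 0, -2]]^T, v_2 = [[-1, 1, -2]]^T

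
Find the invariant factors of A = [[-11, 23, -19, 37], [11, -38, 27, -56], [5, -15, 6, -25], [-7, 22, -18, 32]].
(x - 1)(x + 4)^3

The Jordan structure of A has elementary divisors (x + 4)^3, (x - 1). Arranging the block sizes at each eigenvalue in decreasing order and taking row products gives the invariant factors.

Invariant factors (smallest first, each dividing the next): (x - 1)(x + 4)^3.

Check: the last factor (x - 1)(x + 4)^3 is the minimal polynomial, and the product (x - 1)(x + 4)^3 is the characteristic polynomial.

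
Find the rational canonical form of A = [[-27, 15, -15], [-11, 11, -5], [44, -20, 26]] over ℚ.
The invariant factors of A (the non-unit diagonal entries of the Smith normal form of xI - A over ℚ[x]) are x - 6, (x - 6)(x + 2), each dividing the next. The characteristic polynomial is their product, (x - 6)^2(x + 2).

The rational canonical form is the block-diagonal matrix of companion matrices C(f_i):
R = [[6, 0, 0], [0, 0, 12], [0, 1, 4]].

R = [[6, 0, 0], [0, 0, 12], [0, 1, 4]]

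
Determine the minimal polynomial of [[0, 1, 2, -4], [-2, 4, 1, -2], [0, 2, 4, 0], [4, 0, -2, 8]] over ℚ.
The characteristic polynomial factors as (x - 4)^4. The minimal polynomial is ∏(x - λ)^{k_λ} where k_λ is the size of the largest Jordan block at λ.

For λ = 4: rank(A - 4I) = 2, and the largest Jordan block has size 3 (the smallest k with rank((A - 4I)^k) = rank((A - 4I)^(k+1))).

So m_A(x) = (x - 4)^3.

m_A(x) = (x - 4)^3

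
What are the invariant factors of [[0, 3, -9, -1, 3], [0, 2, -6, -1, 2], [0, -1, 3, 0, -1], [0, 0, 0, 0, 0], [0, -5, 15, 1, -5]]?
The Jordan structure of A has elementary divisors x^2, x^2, x. Arranging the block sizes at each eigenvalue in decreasing order and taking row products gives the invariant factors.

Invariant factors (smallest first, each dividing the next): x, x^2, x^2.

Check: the last factor x^2 is the minimal polynomial, and the product x^5 is the characteristic polynomial.

x, x^2, x^2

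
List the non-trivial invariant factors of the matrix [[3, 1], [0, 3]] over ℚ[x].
(x - 3)^2

The Jordan structure of A has elementary divisors (x - 3)^2. Arranging the block sizes at each eigenvalue in decreasing order and taking row products gives the invariant factors.

Invariant factors (smallest first, each dividing the next): (x - 3)^2.

Check: the last factor (x - 3)^2 is the minimal polynomial, and the product (x - 3)^2 is the characteristic polynomial.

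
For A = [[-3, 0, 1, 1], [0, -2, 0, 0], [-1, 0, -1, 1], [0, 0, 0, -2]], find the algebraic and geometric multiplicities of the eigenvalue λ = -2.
The characteristic polynomial is (x + 2)^4, so the factor x + 2 appears with exponent 4: the algebraic multiplicity is 4.

rank(A + 2I) = 1, so the eigenspace has dimension 4 - 1 = 3: the geometric multiplicity is 3.

Since 3 < 4, A is not diagonalizable.

algebraic multiplicity 4, geometric multiplicity 3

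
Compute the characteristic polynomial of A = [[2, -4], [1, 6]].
χ_A(x) = (x - 4)^2

xI - A = [[x - 2, 4], [-1, x - 6]].

Expanding det(xI - A) along the first row:
det(xI - A) = + (x - 2)·det([[x - 6]]) - (4)·det([[-1]]).

Evaluating gives χ_A(x) = x^2 - 8x + 16 = (x - 4)^2.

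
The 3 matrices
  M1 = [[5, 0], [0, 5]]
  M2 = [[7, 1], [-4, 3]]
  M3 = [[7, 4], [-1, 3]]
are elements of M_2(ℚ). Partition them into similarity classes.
2 classes: {M1}, {M2, M3}

Characteristic polynomials: χ_{M1} = (x - 5)^2, χ_{M2} = (x - 5)^2, χ_{M3} = (x - 5)^2.

{M1}: invariant factors x - 5, x - 5.

{M2, M3}: invariant factors (x - 5)^2.

Matrices are similar if and only if their invariant-factor lists agree; the partition into similarity classes is {M1}, {M2, M3}.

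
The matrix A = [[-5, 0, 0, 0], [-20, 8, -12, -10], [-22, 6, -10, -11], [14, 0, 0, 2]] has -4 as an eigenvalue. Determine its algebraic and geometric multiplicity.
algebraic multiplicity 1, geometric multiplicity 1

The characteristic polynomial is (x - 2)^2(x + 4)(x + 5), so the factor x + 4 appears with exponent 1: the algebraic multiplicity is 1.

rank(A + 4I) = 3, so the eigenspace has dimension 4 - 3 = 1: the geometric multiplicity is 1.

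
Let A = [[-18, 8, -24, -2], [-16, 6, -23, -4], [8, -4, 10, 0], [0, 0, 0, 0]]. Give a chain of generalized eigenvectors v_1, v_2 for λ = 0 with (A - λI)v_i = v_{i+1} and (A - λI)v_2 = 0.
v_1 = [[-2, -2, 1, 0]]^T, v_2 = [[-4, -3, 2, 0]]^T

We seek v_1 ∈ ker(A^2) \ ker(A), then set v_{i+1} = A v_i.

One such chain is v_1 = [[-2, -2, 1, 0]]^T, v_2 = [[-4, -3, 2, 0]]^T. Check: A v_2 = [[0, 0, 0, 0]]^T = 0.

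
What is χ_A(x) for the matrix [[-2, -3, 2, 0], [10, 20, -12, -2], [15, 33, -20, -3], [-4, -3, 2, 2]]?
xI - A = [[x + 2, 3, -2, 0], [-10, x - 20, 12, 2], [-15, -33, x + 20, 3], [4, 3, -2, x - 2]].

Expanding det(xI - A) along the first row:
det(xI - A) = + (x + 2)·det([[x - 20, 12, 2], [-33, x + 20, 3], [3, -2, x - 2]]) - (3)·det([[-10, 12, 2], [-15, x + 20, 3], [4, -2, x - 2]]) + (-2)·det([[-10, x - 20, 2], [-15, -33, 3], [4, 3, x - 2]]) - (0)·det([[-10, x - 20, 12], [-15, -33, x + 20], [4, 3, -2]]).

Evaluating gives χ_A(x) = x^4 - 8x^2 + 16 = (x - 2)^2(x + 2)^2.

χ_A(x) = (x - 2)^2(x + 2)^2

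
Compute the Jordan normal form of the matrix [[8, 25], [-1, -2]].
J = [[3, 1], [0, 3]]

The characteristic polynomial is det(xI - A) = (x - 3)^2, so the eigenvalues are 3 (algebraic multiplicity 2).

For λ = 3: rank(A - 3I) = 1, rank((A - 3I)^2) = 0. The eigenspace has dimension 2 - 1 = 1, so there is 1 Jordan block; the rank sequence gives block sizes [2].

Assembling the blocks gives the Jordan form J above.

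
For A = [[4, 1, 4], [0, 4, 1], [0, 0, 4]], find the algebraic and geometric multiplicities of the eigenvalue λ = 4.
algebraic multiplicity 3, geometric multiplicity 1

The characteristic polynomial is (x - 4)^3, so the factor x - 4 appears with exponent 3: the algebraic multiplicity is 3.

rank(A - 4I) = 2, so the eigenspace has dimension 3 - 2 = 1: the geometric multiplicity is 1.

Since 1 < 3, A is not diagonalizable.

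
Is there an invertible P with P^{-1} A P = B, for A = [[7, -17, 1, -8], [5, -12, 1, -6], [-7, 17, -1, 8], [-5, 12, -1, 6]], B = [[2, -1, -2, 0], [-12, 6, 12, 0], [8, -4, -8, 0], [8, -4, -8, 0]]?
Both have characteristic polynomial x^4, but the minimal polynomial of A is x^3 while the minimal polynomial of B is x^2. The minimal polynomial is a similarity invariant, so A and B are not similar.

No.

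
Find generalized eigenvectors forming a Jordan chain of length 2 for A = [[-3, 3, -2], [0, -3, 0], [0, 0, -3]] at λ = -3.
v_1 = [[7, -3, -5]]^T, v_2 = [[1, 0, 0]]^T

We seek v_1 ∈ ker((A + 3I)^2) \ ker(A + 3I), then set v_{i+1} = (A + 3I) v_i.

One such chain is v_1 = [[7, -3, -5]]^T, v_2 = [[1, 0, 0]]^T. Check: (A + 3I) v_2 = [[0, 0, 0]]^T = 0.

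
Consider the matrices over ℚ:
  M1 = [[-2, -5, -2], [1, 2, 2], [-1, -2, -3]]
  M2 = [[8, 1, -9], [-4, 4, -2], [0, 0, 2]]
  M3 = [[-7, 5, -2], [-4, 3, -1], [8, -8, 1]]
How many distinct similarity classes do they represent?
2 classes: {M1, M3}, {M2}

Characteristic polynomials: χ_{M1} = (x + 1)^3, χ_{M2} = (x - 6)^2(x - 2), χ_{M3} = (x + 1)^3.

{M1, M3}: invariant factors (x + 1)^3.

{M2}: invariant factors (x - 6)^2(x - 2).

Matrices are similar if and only if their invariant-factor lists agree; the partition into similarity classes is {M1, M3}, {M2}.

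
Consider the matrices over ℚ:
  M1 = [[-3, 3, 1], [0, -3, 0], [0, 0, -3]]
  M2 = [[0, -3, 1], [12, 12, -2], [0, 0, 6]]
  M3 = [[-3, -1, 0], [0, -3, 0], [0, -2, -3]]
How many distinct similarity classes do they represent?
Characteristic polynomials: χ_{M1} = (x + 3)^3, χ_{M2} = (x - 6)^3, χ_{M3} = (x + 3)^3.

{M1, M3}: invariant factors x + 3, (x + 3)^2.

{M2}: invariant factors x - 6, (x - 6)^2.

Matrices are similar if and only if their invariant-factor lists agree; the partition into similarity classes is {M1, M3}, {M2}.

2 classes: {M1, M3}, {M2}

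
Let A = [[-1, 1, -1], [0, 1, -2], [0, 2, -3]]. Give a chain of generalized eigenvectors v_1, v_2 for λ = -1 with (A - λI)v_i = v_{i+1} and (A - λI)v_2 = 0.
We seek v_1 ∈ ker((A + I)^2) \ ker(A + I), then set v_{i+1} = (A + I) v_i.

One such chain is v_1 = [[-2, -4, -5]]^T, v_2 = [[1, 2, 2]]^T. Check: (A + I) v_2 = [[0, 0, 0]]^T = 0.

v_1 = [[-2, -4, -5]]^T, v_2 = [[1, 2, 2]]^T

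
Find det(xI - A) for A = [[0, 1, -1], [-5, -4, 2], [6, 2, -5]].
χ_A(x) = (x + 3)^3

xI - A = [[x, -1, 1], [5, x + 4, -2], [-6, -2, x + 5]].

Expanding det(xI - A) along the first row:
det(xI - A) = + (x)·det([[x + 4, -2], [-2, x + 5]]) - (-1)·det([[5, -2], [-6, x + 5]]) + (1)·det([[5, x + 4], [-6, -2]]).

Evaluating gives χ_A(x) = x^3 + 9x^2 + 27x + 27 = (x + 3)^3.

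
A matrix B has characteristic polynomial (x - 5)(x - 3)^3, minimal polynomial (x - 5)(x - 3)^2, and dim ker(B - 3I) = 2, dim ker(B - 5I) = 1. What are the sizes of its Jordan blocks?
Jordan blocks: (3, 2), (3, 1), (5, 1)

λ = 3: algebraic multiplicity 3 (exponent in χ_B), largest block size 2 (exponent in m_B), 2 blocks (geometric multiplicity). These force block sizes [2, 1].
λ = 5: algebraic multiplicity 1 (exponent in χ_B), largest block size 1 (exponent in m_B), 1 block (geometric multiplicity). This forces block sizes [1].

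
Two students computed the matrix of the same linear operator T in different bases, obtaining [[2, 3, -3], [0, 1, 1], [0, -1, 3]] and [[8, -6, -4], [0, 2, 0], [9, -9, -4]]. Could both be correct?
Two matrices over a field are similar if and only if they have the same invariant factors.

Both A and B have characteristic polynomial (x - 2)^3 and minimal polynomial (x - 2)^2. Computing further, both have invariant factors x - 2, (x - 2)^2. Hence A and B are similar.

Yes.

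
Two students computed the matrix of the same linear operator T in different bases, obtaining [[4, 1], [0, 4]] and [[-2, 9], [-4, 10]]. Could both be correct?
Two matrices over a field are similar if and only if they have the same invariant factors.

Both A and B have characteristic polynomial (x - 4)^2 and minimal polynomial (x - 4)^2. Computing further, both have invariant factors (x - 4)^2. Hence A and B are similar.

Yes.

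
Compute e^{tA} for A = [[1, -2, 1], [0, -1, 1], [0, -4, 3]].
A has Jordan form J = [[1, 1, 0], [0, 1, 0], [0, 0, 1]] with A = PJP^{-1}, so e^{tA} = P e^{tJ} P^{-1}.

For a Jordan block J_k(λ), e^{tJ_k(λ)} = e^{λt} · (I + tN + t^2 N^2/2! + ... + t^{k-1} N^{k-1}/(k-1)!) where N is the nilpotent superdiagonal part.

Assembling the blocks and conjugating back gives the entries of e^{tA} as shown above.

e^{tA} = [[e^{t}, -2*t*e^{t}, t*e^{t}], [0, (1 - 2*t)*e^{t}, t*e^{t}], [0, -4*t*e^{t}, (2*t + 1)*e^{t}]]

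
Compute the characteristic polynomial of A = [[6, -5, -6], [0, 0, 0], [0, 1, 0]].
χ_A(x) = x^2(x - 6)

xI - A = [[x - 6, 5, 6], [0, x, 0], [0, -1, x]].

Expanding det(xI - A) along the first row:
det(xI - A) = + (x - 6)·det([[x, 0], [-1, x]]) - (5)·det([[0, 0], [0, x]]) + (6)·det([[0, x], [0, -1]]).

Evaluating gives χ_A(x) = x^3 - 6x^2 = x^2(x - 6).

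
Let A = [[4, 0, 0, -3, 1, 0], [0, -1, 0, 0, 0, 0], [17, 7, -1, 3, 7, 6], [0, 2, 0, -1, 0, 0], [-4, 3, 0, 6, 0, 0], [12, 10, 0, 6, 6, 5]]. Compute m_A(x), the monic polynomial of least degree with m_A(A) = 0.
m_A(x) = (x - 5)(x - 2)^2(x + 1)^2

The characteristic polynomial factors as (x - 5)(x - 2)^2(x + 1)^3. The minimal polynomial is ∏(x - λ)^{k_λ} where k_λ is the size of the largest Jordan block at λ.

For λ = -1: rank(A + I) = 4, and the largest Jordan block has size 2 (the smallest k with rank((A + I)^k) = rank((A + I)^(k+1))).
For λ = 2: rank(A - 2I) = 5, and the largest Jordan block has size 2 (the smallest k with rank((A - 2I)^k) = rank((A - 2I)^(k+1))).
For λ = 5: rank(A - 5I) = 5, and the largest Jordan block has size 1 (the smallest k with rank((A - 5I)^k) = rank((A - 5I)^(k+1))).

So m_A(x) = (x - 5)(x - 2)^2(x + 1)^2.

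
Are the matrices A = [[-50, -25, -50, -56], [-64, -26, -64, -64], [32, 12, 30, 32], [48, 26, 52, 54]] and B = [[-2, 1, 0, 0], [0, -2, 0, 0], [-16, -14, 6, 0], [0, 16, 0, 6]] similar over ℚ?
Yes.

Two matrices over a field are similar if and only if they have the same invariant factors.

Both A and B have characteristic polynomial (x - 6)^2(x + 2)^2 and minimal polynomial (x - 6)(x + 2)^2. Computing further, both have invariant factors x - 6, (x - 6)(x + 2)^2. Hence A and B are similar.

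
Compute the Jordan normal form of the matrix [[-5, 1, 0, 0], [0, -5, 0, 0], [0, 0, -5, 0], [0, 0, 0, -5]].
J = [[-5, 1, 0, 0], [0, -5, 0, 0], [0, 0, -5, 0], [0, 0, 0, -5]]

The characteristic polynomial is det(xI - A) = (x + 5)^4, so the eigenvalues are -5 (algebraic multiplicity 4).

For λ = -5: rank(A + 5I) = 1, rank((A + 5I)^2) = 0. The eigenspace has dimension 4 - 1 = 3, so there are 3 Jordan blocks; the rank sequence gives block sizes [2, 1, 1].

Assembling the blocks gives the Jordan form J above.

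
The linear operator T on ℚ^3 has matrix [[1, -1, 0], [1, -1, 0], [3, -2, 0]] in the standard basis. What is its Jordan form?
J = [[0, 1, 0], [0, 0, 1], [0, 0, 0]]

The characteristic polynomial is det(xI - A) = x^3, so the eigenvalues are 0 (algebraic multiplicity 3).

For λ = 0: rank(A) = 2, rank(A^2) = 1, rank(A^3) = 0. The eigenspace has dimension 3 - 2 = 1, so there is 1 Jordan block; the rank sequence gives block sizes [3].

Assembling the blocks gives the Jordan form J above.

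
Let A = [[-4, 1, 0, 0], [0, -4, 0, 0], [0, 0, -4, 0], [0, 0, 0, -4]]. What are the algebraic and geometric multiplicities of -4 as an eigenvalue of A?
algebraic multiplicity 4, geometric multiplicity 3

The characteristic polynomial is (x + 4)^4, so the factor x + 4 appears with exponent 4: the algebraic multiplicity is 4.

rank(A + 4I) = 1, so the eigenspace has dimension 4 - 1 = 3: the geometric multiplicity is 3.

Since 3 < 4, A is not diagonalizable.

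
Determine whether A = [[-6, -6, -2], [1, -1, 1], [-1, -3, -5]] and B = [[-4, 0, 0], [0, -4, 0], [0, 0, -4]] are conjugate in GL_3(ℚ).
No.

Both have characteristic polynomial (x + 4)^3, but the minimal polynomial of A is (x + 4)^2 while the minimal polynomial of B is x + 4. The minimal polynomial is a similarity invariant, so A and B are not similar.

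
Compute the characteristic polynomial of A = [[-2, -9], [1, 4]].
χ_A(x) = (x - 1)^2

xI - A = [[x + 2, 9], [-1, x - 4]].

Expanding det(xI - A) along the first row:
det(xI - A) = + (x + 2)·det([[x - 4]]) - (9)·det([[-1]]).

Evaluating gives χ_A(x) = x^2 - 2x + 1 = (x - 1)^2.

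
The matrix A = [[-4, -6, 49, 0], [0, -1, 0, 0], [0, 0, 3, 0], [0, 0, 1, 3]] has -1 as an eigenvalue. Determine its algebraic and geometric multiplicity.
The characteristic polynomial is (x - 3)^2(x + 1)(x + 4), so the factor x + 1 appears with exponent 1: the algebraic multiplicity is 1.

rank(A + I) = 3, so the eigenspace has dimension 4 - 3 = 1: the geometric multiplicity is 1.

algebraic multiplicity 1, geometric multiplicity 1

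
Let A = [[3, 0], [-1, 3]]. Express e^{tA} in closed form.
A has Jordan form J = [[3, 1], [0, 3]] with A = PJP^{-1}, so e^{tA} = P e^{tJ} P^{-1}.

For a Jordan block J_k(λ), e^{tJ_k(λ)} = e^{λt} · (I + tN + t^2 N^2/2! + ... + t^{k-1} N^{k-1}/(k-1)!) where N is the nilpotent superdiagonal part.

Assembling the blocks and conjugating back gives the entries of e^{tA} as shown above.

e^{tA} = [[e^{3*t}, 0], [-t*e^{3*t}, e^{3*t}]]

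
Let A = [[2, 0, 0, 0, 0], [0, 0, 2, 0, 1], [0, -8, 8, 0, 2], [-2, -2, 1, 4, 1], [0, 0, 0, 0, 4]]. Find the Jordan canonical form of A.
The characteristic polynomial is det(xI - A) = (x - 4)^4(x - 2), so the eigenvalues are 2 (algebraic multiplicity 1), 4 (algebraic multiplicity 4).

For λ = 2: algebraic multiplicity 1 gives one 1×1 block.

For λ = 4: rank(A - 4I) = 3, rank((A - 4I)^2) = 1. The eigenspace has dimension 5 - 3 = 2, so there are 2 Jordan blocks; the rank sequence gives block sizes [2, 2].

Assembling the blocks gives the Jordan form J above.

J = [[2, 0, 0, 0, 0], [0, 4, 1, 0, 0], [0, 0, 4, 0, 0], [0, 0, 0, 4, 1], [0, 0, 0, 0, 4]]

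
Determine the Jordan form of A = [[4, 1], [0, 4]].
J = [[4, 1], [0, 4]]

The characteristic polynomial is det(xI - A) = (x - 4)^2, so the eigenvalues are 4 (algebraic multiplicity 2).

For λ = 4: rank(A - 4I) = 1, rank((A - 4I)^2) = 0. The eigenspace has dimension 2 - 1 = 1, so there is 1 Jordan block; the rank sequence gives block sizes [2].

Assembling the blocks gives the Jordan form J above.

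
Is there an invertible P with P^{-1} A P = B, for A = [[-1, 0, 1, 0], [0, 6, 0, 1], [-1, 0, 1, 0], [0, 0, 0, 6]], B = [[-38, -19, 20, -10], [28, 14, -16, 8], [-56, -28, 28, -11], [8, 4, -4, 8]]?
Two matrices over a field are similar if and only if they have the same invariant factors.

Both A and B have characteristic polynomial x^2(x - 6)^2 and minimal polynomial x^2(x - 6)^2. Computing further, both have invariant factors x^2(x - 6)^2. Hence A and B are similar.

Yes.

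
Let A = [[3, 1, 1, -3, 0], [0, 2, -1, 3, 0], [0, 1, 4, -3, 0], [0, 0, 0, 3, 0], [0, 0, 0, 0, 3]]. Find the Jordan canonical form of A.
J = [[3, 1, 0, 0, 0], [0, 3, 0, 0, 0], [0, 0, 3, 0, 0], [0, 0, 0, 3, 0], [0, 0, 0, 0, 3]]

The characteristic polynomial is det(xI - A) = (x - 3)^5, so the eigenvalues are 3 (algebraic multiplicity 5).

For λ = 3: rank(A - 3I) = 1, rank((A - 3I)^2) = 0. The eigenspace has dimension 5 - 1 = 4, so there are 4 Jordan blocks; the rank sequence gives block sizes [2, 1, 1, 1].

Assembling the blocks gives the Jordan form J above.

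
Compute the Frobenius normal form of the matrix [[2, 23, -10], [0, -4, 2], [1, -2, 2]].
R = [[0, 0, -2], [1, 0, -2], [0, 1, 0]]

The invariant factors of A (the non-unit diagonal entries of the Smith normal form of xI - A over ℚ[x]) are x^3 + 2x + 2, each dividing the next. The characteristic polynomial is their product, x^3 + 2x + 2.

The rational canonical form is the block-diagonal matrix of companion matrices C(f_i):
R = [[0, 0, -2], [1, 0, -2], [0, 1, 0]].

Note the characteristic polynomial does not split into linear factors over ℚ, so A has no Jordan form over ℚ; the rational canonical form exists over any field.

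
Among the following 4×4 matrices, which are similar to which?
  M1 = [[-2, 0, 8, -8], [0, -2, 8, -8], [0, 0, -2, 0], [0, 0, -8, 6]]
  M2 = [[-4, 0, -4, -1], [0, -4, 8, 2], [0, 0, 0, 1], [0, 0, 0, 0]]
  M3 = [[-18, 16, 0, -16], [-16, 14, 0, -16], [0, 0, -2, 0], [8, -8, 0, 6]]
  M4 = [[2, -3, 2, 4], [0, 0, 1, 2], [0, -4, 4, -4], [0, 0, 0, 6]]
3 classes: {M1, M3}, {M2}, {M4}

Characteristic polynomials: χ_{M1} = (x - 6)(x + 2)^3, χ_{M2} = x^2(x + 4)^2, χ_{M3} = (x - 6)(x + 2)^3, χ_{M4} = (x - 6)(x - 2)^3.

{M1, M3}: invariant factors x + 2, x + 2, (x - 6)(x + 2).

{M2}: invariant factors x + 4, x^2(x + 4).

{M4}: invariant factors (x - 6)(x - 2)^3.

Matrices are similar if and only if their invariant-factor lists agree; the partition into similarity classes is {M1, M3}, {M2}, {M4}.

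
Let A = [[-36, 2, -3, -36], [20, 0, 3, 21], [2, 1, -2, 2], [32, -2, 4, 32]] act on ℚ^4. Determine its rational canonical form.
The invariant factors of A (the non-unit diagonal entries of the Smith normal form of xI - A over ℚ[x]) are (x - 2)(x + 2)(x + 3)^2, each dividing the next. The characteristic polynomial is their product, (x - 2)(x + 2)(x + 3)^2.

The rational canonical form is the block-diagonal matrix of companion matrices C(f_i):
R = [[0, 0, 0, 36], [1, 0, 0, 24], [0, 1, 0, -5], [0, 0, 1, -6]].

R = [[0, 0, 0, 36], [1, 0, 0, 24], [0, 1, 0, -5], [0, 0, 1, -6]]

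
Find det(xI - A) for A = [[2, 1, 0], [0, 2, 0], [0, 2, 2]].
xI - A = [[x - 2, -1, 0], [0, x - 2, 0], [0, -2, x - 2]].

Expanding det(xI - A) along the first row:
det(xI - A) = + (x - 2)·det([[x - 2, 0], [-2, x - 2]]) - (-1)·det([[0, 0], [0, x - 2]]) + (0)·det([[0, x - 2], [0, -2]]).

Evaluating gives χ_A(x) = x^3 - 6x^2 + 12x - 8 = (x - 2)^3.

χ_A(x) = (x - 2)^3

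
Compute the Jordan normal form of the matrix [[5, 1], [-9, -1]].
The characteristic polynomial is det(xI - A) = (x - 2)^2, so the eigenvalues are 2 (algebraic multiplicity 2).

For λ = 2: rank(A - 2I) = 1, rank((A - 2I)^2) = 0. The eigenspace has dimension 2 - 1 = 1, so there is 1 Jordan block; the rank sequence gives block sizes [2].

Assembling the blocks gives the Jordan form J above.

J = [[2, 1], [0, 2]]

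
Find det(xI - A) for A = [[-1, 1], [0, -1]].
χ_A(x) = (x + 1)^2

xI - A = [[x + 1, -1], [0, x + 1]].

Expanding det(xI - A) along the first row:
det(xI - A) = + (x + 1)·det([[x + 1]]) - (-1)·det([[0]]).

Evaluating gives χ_A(x) = x^2 + 2x + 1 = (x + 1)^2.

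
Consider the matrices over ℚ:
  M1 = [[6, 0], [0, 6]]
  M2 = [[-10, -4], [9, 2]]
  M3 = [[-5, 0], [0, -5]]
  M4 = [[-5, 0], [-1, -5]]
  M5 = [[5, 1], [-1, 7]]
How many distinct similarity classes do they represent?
5 classes: {M1}, {M2}, {M3}, {M4}, {M5}

Characteristic polynomials: χ_{M1} = (x - 6)^2, χ_{M2} = (x + 4)^2, χ_{M3} = (x + 5)^2, χ_{M4} = (x + 5)^2, χ_{M5} = (x - 6)^2.

{M1}: invariant factors x - 6, x - 6.

{M2}: invariant factors (x + 4)^2.

{M3}: invariant factors x + 5, x + 5.

{M4}: invariant factors (x + 5)^2.

{M5}: invariant factors (x - 6)^2.

Matrices are similar if and only if their invariant-factor lists agree; the partition into similarity classes is {M1}, {M2}, {M3}, {M4}, {M5}.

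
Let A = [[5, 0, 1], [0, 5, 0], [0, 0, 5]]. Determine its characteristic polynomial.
χ_A(x) = (x - 5)^3

xI - A = [[x - 5, 0, -1], [0, x - 5, 0], [0, 0, x - 5]].

Expanding det(xI - A) along the first row:
det(xI - A) = + (x - 5)·det([[x - 5, 0], [0, x - 5]]) - (0)·det([[0, 0], [0, x - 5]]) + (-1)·det([[0, x - 5], [0, 0]]).

Evaluating gives χ_A(x) = x^3 - 15x^2 + 75x - 125 = (x - 5)^3.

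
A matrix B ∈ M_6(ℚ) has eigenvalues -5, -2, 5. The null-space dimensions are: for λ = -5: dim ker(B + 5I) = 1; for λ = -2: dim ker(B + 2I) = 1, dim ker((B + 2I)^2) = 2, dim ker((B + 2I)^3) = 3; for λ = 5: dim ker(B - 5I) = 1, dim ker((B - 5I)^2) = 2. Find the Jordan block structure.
Jordan blocks: (-5, 1), (-2, 3), (5, 2)

λ = -5: successive nullity increments [1] count blocks of size ≥ k; block sizes are [1].
λ = -2: successive nullity increments [1, 1, 1] count blocks of size ≥ k; block sizes are [3].
λ = 5: successive nullity increments [1, 1] count blocks of size ≥ k; block sizes are [2].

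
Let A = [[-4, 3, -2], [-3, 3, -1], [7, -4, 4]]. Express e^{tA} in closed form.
e^{tA} = [[(t^2 - 5*t + 1)*e^{t}, t*(6 - t)*e^{t}/2, t*(t - 4)*e^{t}/2], [t*(t - 3)*e^{t}, (-t^2 + 4*t + 2)*e^{t}/2, t*(t - 2)*e^{t}/2], [t*(7 - t)*e^{t}, t*(t - 8)*e^{t}/2, (-t^2 + 6*t + 2)*e^{t}/2]]

A has Jordan form J = [[1, 1, 0], [0, 1, 1], [0, 0, 1]] with A = PJP^{-1}, so e^{tA} = P e^{tJ} P^{-1}.

For a Jordan block J_k(λ), e^{tJ_k(λ)} = e^{λt} · (I + tN + t^2 N^2/2! + ... + t^{k-1} N^{k-1}/(k-1)!) where N is the nilpotent superdiagonal part.

Assembling the blocks and conjugating back gives the entries of e^{tA} as shown above.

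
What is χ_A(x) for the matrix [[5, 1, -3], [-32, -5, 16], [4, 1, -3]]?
χ_A(x) = (x + 1)^3

xI - A = [[x - 5, -1, 3], [32, x + 5, -16], [-4, -1, x + 3]].

Expanding det(xI - A) along the first row:
det(xI - A) = + (x - 5)·det([[x + 5, -16], [-1, x + 3]]) - (-1)·det([[32, -16], [-4, x + 3]]) + (3)·det([[32, x + 5], [-4, -1]]).

Evaluating gives χ_A(x) = x^3 + 3x^2 + 3x + 1 = (x + 1)^3.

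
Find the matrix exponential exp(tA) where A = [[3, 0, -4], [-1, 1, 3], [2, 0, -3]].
A has Jordan form J = [[-1, 0, 0], [0, 1, 1], [0, 0, 1]] with A = PJP^{-1}, so e^{tA} = P e^{tJ} P^{-1}.

For a Jordan block J_k(λ), e^{tJ_k(λ)} = e^{λt} · (I + tN + t^2 N^2/2! + ... + t^{k-1} N^{k-1}/(k-1)!) where N is the nilpotent superdiagonal part.

Assembling the blocks and conjugating back gives the entries of e^{tA} as shown above.

e^{tA} = [[3*sinh(t) + cosh(t), 0, -4*sinh(t)], [((t - 1)*e^{2*t} + 1)*e^{-t}, e^{t}, ((2 - t)*e^{2*t} - 2)*e^{-t}], [2*sinh(t), 0, -e^{t} + 2*e^{-t}]]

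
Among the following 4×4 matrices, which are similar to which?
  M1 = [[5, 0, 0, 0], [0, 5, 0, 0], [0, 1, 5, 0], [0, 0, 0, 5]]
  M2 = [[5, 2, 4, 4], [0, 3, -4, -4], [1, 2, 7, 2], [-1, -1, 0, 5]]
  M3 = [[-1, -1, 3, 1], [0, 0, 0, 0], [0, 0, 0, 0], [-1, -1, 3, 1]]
Characteristic polynomials: χ_{M1} = (x - 5)^4, χ_{M2} = (x - 5)^4, χ_{M3} = x^4.

{M1}: invariant factors x - 5, x - 5, (x - 5)^2.

{M2}: invariant factors (x - 5)^2, (x - 5)^2.

{M3}: invariant factors x, x, x^2.

Matrices are similar if and only if their invariant-factor lists agree; the partition into similarity classes is {M1}, {M2}, {M3}.

3 classes: {M1}, {M2}, {M3}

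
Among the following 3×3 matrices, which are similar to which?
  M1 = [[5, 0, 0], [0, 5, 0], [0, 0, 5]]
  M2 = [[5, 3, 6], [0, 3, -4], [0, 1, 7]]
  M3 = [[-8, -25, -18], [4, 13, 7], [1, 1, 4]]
3 classes: {M1}, {M2}, {M3}

Characteristic polynomials: χ_{M1} = (x - 5)^3, χ_{M2} = (x - 5)^3, χ_{M3} = (x - 3)^3.

{M1}: invariant factors x - 5, x - 5, x - 5.

{M2}: invariant factors x - 5, (x - 5)^2.

{M3}: invariant factors (x - 3)^3.

Matrices are similar if and only if their invariant-factor lists agree; the partition into similarity classes is {M1}, {M2}, {M3}.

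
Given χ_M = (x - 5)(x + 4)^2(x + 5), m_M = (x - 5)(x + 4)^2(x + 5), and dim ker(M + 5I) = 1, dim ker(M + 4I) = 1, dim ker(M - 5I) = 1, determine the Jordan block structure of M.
λ = -5: algebraic multiplicity 1 (exponent in χ_M), largest block size 1 (exponent in m_M), 1 block (geometric multiplicity). This forces block sizes [1].
λ = -4: algebraic multiplicity 2 (exponent in χ_M), largest block size 2 (exponent in m_M), 1 block (geometric multiplicity). This forces block sizes [2].
λ = 5: algebraic multiplicity 1 (exponent in χ_M), largest block size 1 (exponent in m_M), 1 block (geometric multiplicity). This forces block sizes [1].

Jordan blocks: (-5, 1), (-4, 2), (5, 1)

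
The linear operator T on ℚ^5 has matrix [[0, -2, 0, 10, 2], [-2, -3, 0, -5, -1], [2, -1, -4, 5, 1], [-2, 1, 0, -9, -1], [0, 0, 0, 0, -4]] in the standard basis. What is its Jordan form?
The characteristic polynomial is det(xI - A) = (x + 4)^5, so the eigenvalues are -4 (algebraic multiplicity 5).

For λ = -4: rank(A + 4I) = 1, rank((A + 4I)^2) = 0. The eigenspace has dimension 5 - 1 = 4, so there are 4 Jordan blocks; the rank sequence gives block sizes [2, 1, 1, 1].

Assembling the blocks gives the Jordan form J above.

J = [[-4, 1, 0, 0, 0], [0, -4, 0, 0, 0], [0, 0, -4, 0, 0], [0, 0, 0, -4, 0], [0, 0, 0, 0, -4]]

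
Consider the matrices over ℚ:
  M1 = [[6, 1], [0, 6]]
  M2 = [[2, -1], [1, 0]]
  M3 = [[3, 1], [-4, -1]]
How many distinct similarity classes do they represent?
2 classes: {M1}, {M2, M3}

Characteristic polynomials: χ_{M1} = (x - 6)^2, χ_{M2} = (x - 1)^2, χ_{M3} = (x - 1)^2.

{M1}: invariant factors (x - 6)^2.

{M2, M3}: invariant factors (x - 1)^2.

Matrices are similar if and only if their invariant-factor lists agree; the partition into similarity classes is {M1}, {M2, M3}.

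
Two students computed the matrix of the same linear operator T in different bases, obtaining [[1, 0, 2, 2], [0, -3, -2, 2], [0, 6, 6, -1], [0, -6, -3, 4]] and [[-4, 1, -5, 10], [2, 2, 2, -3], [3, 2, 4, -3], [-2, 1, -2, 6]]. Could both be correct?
No.

Both have characteristic polynomial (x - 3)^2(x - 1)^2, but the minimal polynomial of A is (x - 3)^2(x - 1) while the minimal polynomial of B is (x - 3)^2(x - 1)^2. The minimal polynomial is a similarity invariant, so A and B are not similar.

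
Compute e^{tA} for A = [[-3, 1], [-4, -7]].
A has Jordan form J = [[-5, 1], [0, -5]] with A = PJP^{-1}, so e^{tA} = P e^{tJ} P^{-1}.

For a Jordan block J_k(λ), e^{tJ_k(λ)} = e^{λt} · (I + tN + t^2 N^2/2! + ... + t^{k-1} N^{k-1}/(k-1)!) where N is the nilpotent superdiagonal part.

Assembling the blocks and conjugating back gives the entries of e^{tA} as shown above.

e^{tA} = [[(2*t + 1)*e^{-5*t}, t*e^{-5*t}], [-4*t*e^{-5*t}, (1 - 2*t)*e^{-5*t}]]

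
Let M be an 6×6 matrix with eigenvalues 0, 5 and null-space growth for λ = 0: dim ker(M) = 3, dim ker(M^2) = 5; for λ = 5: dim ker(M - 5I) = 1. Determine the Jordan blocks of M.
Jordan blocks: (0, 2), (0, 2), (0, 1), (5, 1)

λ = 0: successive nullity increments [3, 2] count blocks of size ≥ k; block sizes are [2, 2, 1].
λ = 5: successive nullity increments [1] count blocks of size ≥ k; block sizes are [1].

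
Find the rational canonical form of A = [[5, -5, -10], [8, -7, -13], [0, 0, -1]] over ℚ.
R = [[0, 0, -5], [1, 0, -7], [0, 1, -3]]

The invariant factors of A (the non-unit diagonal entries of the Smith normal form of xI - A over ℚ[x]) are (x + 1)(x^2 + 2x + 5), each dividing the next. The characteristic polynomial is their product, (x + 1)(x^2 + 2x + 5).

The rational canonical form is the block-diagonal matrix of companion matrices C(f_i):
R = [[0, 0, -5], [1, 0, -7], [0, 1, -3]].

Note the characteristic polynomial does not split into linear factors over ℚ, so A has no Jordan form over ℚ; the rational canonical form exists over any field.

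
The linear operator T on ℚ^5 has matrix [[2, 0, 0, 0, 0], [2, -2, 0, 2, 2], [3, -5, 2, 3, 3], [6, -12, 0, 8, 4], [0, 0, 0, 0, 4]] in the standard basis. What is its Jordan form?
The characteristic polynomial is det(xI - A) = (x - 4)^2(x - 2)^3, so the eigenvalues are 2 (algebraic multiplicity 3), 4 (algebraic multiplicity 2).

For λ = 2: rank(A - 2I) = 3, rank((A - 2I)^2) = 2. The eigenspace has dimension 5 - 3 = 2, so there are 2 Jordan blocks; the rank sequence gives block sizes [2, 1].

For λ = 4: rank(A - 4I) = 3. The eigenspace has dimension 5 - 3 = 2, so there are 2 Jordan blocks; the rank sequence gives block sizes [1, 1].

Assembling the blocks gives the Jordan form J above.

J = [[2, 1, 0, 0, 0], [0, 2, 0, 0, 0], [0, 0, 2, 0, 0], [0, 0, 0, 4, 0], [0, 0, 0, 0, 4]]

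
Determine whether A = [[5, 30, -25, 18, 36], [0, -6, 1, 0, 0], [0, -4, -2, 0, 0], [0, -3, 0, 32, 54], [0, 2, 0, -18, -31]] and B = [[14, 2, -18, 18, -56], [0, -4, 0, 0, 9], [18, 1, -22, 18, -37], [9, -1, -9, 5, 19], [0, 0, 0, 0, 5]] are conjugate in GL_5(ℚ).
Both have characteristic polynomial (x - 5)^2(x + 4)^3, but the minimal polynomial of A is (x - 5)(x + 4)^3 while the minimal polynomial of B is (x - 5)(x + 4)^2. The minimal polynomial is a similarity invariant, so A and B are not similar.

No.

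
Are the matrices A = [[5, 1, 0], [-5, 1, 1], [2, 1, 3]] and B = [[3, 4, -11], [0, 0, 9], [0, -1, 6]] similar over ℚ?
Yes.

Two matrices over a field are similar if and only if they have the same invariant factors.

Both A and B have characteristic polynomial (x - 3)^3 and minimal polynomial (x - 3)^3. Computing further, both have invariant factors (x - 3)^3. Hence A and B are similar.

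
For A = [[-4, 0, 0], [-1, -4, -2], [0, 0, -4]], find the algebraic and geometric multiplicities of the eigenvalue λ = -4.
algebraic multiplicity 3, geometric multiplicity 2

The characteristic polynomial is (x + 4)^3, so the factor x + 4 appears with exponent 3: the algebraic multiplicity is 3.

rank(A + 4I) = 1, so the eigenspace has dimension 3 - 1 = 2: the geometric multiplicity is 2.

Since 2 < 3, A is not diagonalizable.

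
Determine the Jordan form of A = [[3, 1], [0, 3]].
J = [[3, 1], [0, 3]]

The characteristic polynomial is det(xI - A) = (x - 3)^2, so the eigenvalues are 3 (algebraic multiplicity 2).

For λ = 3: rank(A - 3I) = 1, rank((A - 3I)^2) = 0. The eigenspace has dimension 2 - 1 = 1, so there is 1 Jordan block; the rank sequence gives block sizes [2].

Assembling the blocks gives the Jordan form J above.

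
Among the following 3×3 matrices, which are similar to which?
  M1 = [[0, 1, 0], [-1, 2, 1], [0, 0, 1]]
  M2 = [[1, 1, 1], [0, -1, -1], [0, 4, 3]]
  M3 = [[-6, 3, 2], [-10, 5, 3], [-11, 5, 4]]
Characteristic polynomials: χ_{M1} = (x - 1)^3, χ_{M2} = (x - 1)^3, χ_{M3} = (x - 1)^3.

{M1, M2, M3}: invariant factors (x - 1)^3.

Matrices are similar if and only if their invariant-factor lists agree; the partition into similarity classes is {M1, M2, M3}.

1 class: {M1, M2, M3}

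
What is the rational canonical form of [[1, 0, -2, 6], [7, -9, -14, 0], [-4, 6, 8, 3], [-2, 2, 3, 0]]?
The invariant factors of A (the non-unit diagonal entries of the Smith normal form of xI - A over ℚ[x]) are x^2 + 3, x^2 + 3, each dividing the next. The characteristic polynomial is their product, (x^2 + 3)^2.

The rational canonical form is the block-diagonal matrix of companion matrices C(f_i):
R = [[0, -3, 0, 0], [1, 0, 0, 0], [0, 0, 0, -3], [0, 0, 1, 0]].

Note the characteristic polynomial does not split into linear factors over ℚ, so A has no Jordan form over ℚ; the rational canonical form exists over any field.

R = [[0, -3, 0, 0], [1, 0, 0, 0], [0, 0, 0, -3], [0, 0, 1, 0]]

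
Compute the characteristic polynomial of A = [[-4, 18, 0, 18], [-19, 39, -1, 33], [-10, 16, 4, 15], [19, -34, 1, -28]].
xI - A = [[x + 4, -18, 0, -18], [19, x - 39, 1, -33], [10, -16, x - 4, -15], [-19, 34, -1, x + 28]].

Expanding det(xI - A) along the first row:
det(xI - A) = + (x + 4)·det([[x - 39, 1, -33], [-16, x - 4, -15], [34, -1, x + 28]]) - (-18)·det([[19, 1, -33], [10, x - 4, -15], [-19, -1, x + 28]]) + (0)·det([[19, x - 39, -33], [10, -16, -15], [-19, 34, x + 28]]) - (-18)·det([[19, x - 39, 1], [10, -16, x - 4], [-19, 34, -1]]).

Evaluating gives χ_A(x) = x^4 - 11x^3 + 15x^2 + 175x - 500 = (x - 5)^3(x + 4).

χ_A(x) = (x - 5)^3(x + 4)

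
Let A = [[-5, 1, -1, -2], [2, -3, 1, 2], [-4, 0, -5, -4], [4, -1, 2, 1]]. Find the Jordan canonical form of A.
The characteristic polynomial is det(xI - A) = (x + 3)^4, so the eigenvalues are -3 (algebraic multiplicity 4).

For λ = -3: rank(A + 3I) = 2, rank((A + 3I)^2) = 1, rank((A + 3I)^3) = 0. The eigenspace has dimension 4 - 2 = 2, so there are 2 Jordan blocks; the rank sequence gives block sizes [3, 1].

Assembling the blocks gives the Jordan form J above.

J = [[-3, 1, 0, 0], [0, -3, 1, 0], [0, 0, -3, 0], [0, 0, 0, -3]]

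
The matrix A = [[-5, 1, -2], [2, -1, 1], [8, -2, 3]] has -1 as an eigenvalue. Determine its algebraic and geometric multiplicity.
algebraic multiplicity 3, geometric multiplicity 1

The characteristic polynomial is (x + 1)^3, so the factor x + 1 appears with exponent 3: the algebraic multiplicity is 3.

rank(A + I) = 2, so the eigenspace has dimension 3 - 2 = 1: the geometric multiplicity is 1.

Since 1 < 3, A is not diagonalizable.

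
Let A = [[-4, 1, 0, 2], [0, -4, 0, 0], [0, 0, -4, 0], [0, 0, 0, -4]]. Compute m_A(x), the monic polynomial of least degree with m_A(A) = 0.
The characteristic polynomial factors as (x + 4)^4. The minimal polynomial is ∏(x - λ)^{k_λ} where k_λ is the size of the largest Jordan block at λ.

For λ = -4: rank(A + 4I) = 1, and the largest Jordan block has size 2 (the smallest k with rank((A + 4I)^k) = rank((A + 4I)^(k+1))).

So m_A(x) = (x + 4)^2.

m_A(x) = (x + 4)^2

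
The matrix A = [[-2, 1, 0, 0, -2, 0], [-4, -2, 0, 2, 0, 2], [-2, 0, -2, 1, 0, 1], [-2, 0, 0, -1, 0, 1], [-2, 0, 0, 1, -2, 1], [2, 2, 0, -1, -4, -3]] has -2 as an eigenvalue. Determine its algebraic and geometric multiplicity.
algebraic multiplicity 6, geometric multiplicity 4

The characteristic polynomial is (x + 2)^6, so the factor x + 2 appears with exponent 6: the algebraic multiplicity is 6.

rank(A + 2I) = 2, so the eigenspace has dimension 6 - 2 = 4: the geometric multiplicity is 4.

Since 4 < 6, A is not diagonalizable.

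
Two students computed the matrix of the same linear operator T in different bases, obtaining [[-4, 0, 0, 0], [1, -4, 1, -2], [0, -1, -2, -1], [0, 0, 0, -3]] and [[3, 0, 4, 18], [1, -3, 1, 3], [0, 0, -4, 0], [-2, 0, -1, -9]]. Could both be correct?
No.

Both have characteristic polynomial (x + 3)^3(x + 4), but the minimal polynomial of A is (x + 3)^3(x + 4) while the minimal polynomial of B is (x + 3)^2(x + 4). The minimal polynomial is a similarity invariant, so A and B are not similar.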